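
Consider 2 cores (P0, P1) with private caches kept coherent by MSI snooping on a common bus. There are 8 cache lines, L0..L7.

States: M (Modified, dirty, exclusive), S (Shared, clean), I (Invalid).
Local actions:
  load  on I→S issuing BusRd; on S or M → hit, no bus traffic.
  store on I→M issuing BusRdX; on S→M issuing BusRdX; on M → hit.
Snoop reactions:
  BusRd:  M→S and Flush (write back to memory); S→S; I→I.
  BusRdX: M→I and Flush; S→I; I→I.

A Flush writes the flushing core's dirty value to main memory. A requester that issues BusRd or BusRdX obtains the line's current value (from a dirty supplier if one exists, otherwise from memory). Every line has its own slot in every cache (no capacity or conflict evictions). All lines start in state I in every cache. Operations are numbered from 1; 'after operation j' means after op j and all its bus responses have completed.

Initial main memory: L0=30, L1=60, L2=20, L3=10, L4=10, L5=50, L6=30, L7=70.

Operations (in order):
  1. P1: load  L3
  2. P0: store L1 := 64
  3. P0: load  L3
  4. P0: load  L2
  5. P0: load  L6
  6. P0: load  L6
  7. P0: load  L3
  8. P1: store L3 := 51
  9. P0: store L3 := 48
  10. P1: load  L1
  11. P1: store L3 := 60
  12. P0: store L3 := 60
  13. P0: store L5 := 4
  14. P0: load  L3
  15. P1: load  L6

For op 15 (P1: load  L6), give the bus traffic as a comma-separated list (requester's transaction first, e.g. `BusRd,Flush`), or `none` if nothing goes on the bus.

bus = BusRd

  op1 P1: load  L3 → I/S on L3; bus BusRd; mem=10
  op2 P0: store L1 := 64 → M/I on L1; bus BusRdX; mem=60
  op3 P0: load  L3 → S/S on L3; bus BusRd; mem=10
  op4 P0: load  L2 → S/I on L2; bus BusRd; mem=20
  op5 P0: load  L6 → S/I on L6; bus BusRd; mem=30
  op6 P0: load  L6 → S/I on L6; bus (none); mem=30
  op7 P0: load  L3 → S/S on L3; bus (none); mem=10
  op8 P1: store L3 := 51 → I/M on L3; bus BusRdX; mem=10
  op9 P0: store L3 := 48 → M/I on L3; bus BusRdX Flush; mem=51
  op10 P1: load  L1 → S/S on L1; bus BusRd Flush; mem=64
  op11 P1: store L3 := 60 → I/M on L3; bus BusRdX Flush; mem=48
  op12 P0: store L3 := 60 → M/I on L3; bus BusRdX Flush; mem=60
  op13 P0: store L5 := 4 → M/I on L5; bus BusRdX; mem=50
  op14 P0: load  L3 → M/I on L3; bus (none); mem=60
  op15 P1: load  L6 → S/S on L6; bus BusRd; mem=30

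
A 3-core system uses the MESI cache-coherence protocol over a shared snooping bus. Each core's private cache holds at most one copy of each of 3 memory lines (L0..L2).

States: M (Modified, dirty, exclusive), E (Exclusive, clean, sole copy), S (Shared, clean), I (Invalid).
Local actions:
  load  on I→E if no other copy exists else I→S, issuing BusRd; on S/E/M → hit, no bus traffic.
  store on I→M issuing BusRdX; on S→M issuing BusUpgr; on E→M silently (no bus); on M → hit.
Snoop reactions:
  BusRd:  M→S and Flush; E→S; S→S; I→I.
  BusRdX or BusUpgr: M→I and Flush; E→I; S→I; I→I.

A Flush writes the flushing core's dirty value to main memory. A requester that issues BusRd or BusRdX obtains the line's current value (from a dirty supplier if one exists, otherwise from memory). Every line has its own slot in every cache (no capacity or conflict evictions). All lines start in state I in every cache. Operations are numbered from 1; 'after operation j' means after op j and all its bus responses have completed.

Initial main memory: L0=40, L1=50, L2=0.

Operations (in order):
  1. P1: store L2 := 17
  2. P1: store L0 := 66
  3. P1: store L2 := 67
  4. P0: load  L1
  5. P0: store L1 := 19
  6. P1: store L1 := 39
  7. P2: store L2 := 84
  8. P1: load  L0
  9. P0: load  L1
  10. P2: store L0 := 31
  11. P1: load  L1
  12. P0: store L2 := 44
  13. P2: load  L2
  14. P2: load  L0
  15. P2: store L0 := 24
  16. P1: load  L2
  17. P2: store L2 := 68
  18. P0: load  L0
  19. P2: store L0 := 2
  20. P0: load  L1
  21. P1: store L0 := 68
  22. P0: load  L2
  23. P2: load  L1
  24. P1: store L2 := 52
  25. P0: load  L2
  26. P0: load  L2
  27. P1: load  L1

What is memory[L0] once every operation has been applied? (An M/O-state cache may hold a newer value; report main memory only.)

[1] P1: store L2 := 17 | P0:I, P1:M(17), P2:I | bus: BusRdX
[2] P1: store L0 := 66 | P0:I, P1:M(66), P2:I | bus: BusRdX
[3] P1: store L2 := 67 | P0:I, P1:M(67), P2:I | bus: none
[4] P0: load  L1 | P0:E(50), P1:I, P2:I | bus: BusRd
[5] P0: store L1 := 19 | P0:M(19), P1:I, P2:I | bus: none
[6] P1: store L1 := 39 | P0:I, P1:M(39), P2:I | bus: BusRdX,Flush
[7] P2: store L2 := 84 | P0:I, P1:I, P2:M(84) | bus: BusRdX,Flush
[8] P1: load  L0 | P0:I, P1:M(66), P2:I | bus: none
[9] P0: load  L1 | P0:S(39), P1:S(39), P2:I | bus: BusRd,Flush
[10] P2: store L0 := 31 | P0:I, P1:I, P2:M(31) | bus: BusRdX,Flush
[11] P1: load  L1 | P0:S(39), P1:S(39), P2:I | bus: none
[12] P0: store L2 := 44 | P0:M(44), P1:I, P2:I | bus: BusRdX,Flush
[13] P2: load  L2 | P0:S(44), P1:I, P2:S(44) | bus: BusRd,Flush
[14] P2: load  L0 | P0:I, P1:I, P2:M(31) | bus: none
[15] P2: store L0 := 24 | P0:I, P1:I, P2:M(24) | bus: none
[16] P1: load  L2 | P0:S(44), P1:S(44), P2:S(44) | bus: BusRd
[17] P2: store L2 := 68 | P0:I, P1:I, P2:M(68) | bus: BusUpgr
[18] P0: load  L0 | P0:S(24), P1:I, P2:S(24) | bus: BusRd,Flush
[19] P2: store L0 := 2 | P0:I, P1:I, P2:M(2) | bus: BusUpgr
[20] P0: load  L1 | P0:S(39), P1:S(39), P2:I | bus: none
[21] P1: store L0 := 68 | P0:I, P1:M(68), P2:I | bus: BusRdX,Flush
[22] P0: load  L2 | P0:S(68), P1:I, P2:S(68) | bus: BusRd,Flush
[23] P2: load  L1 | P0:S(39), P1:S(39), P2:S(39) | bus: BusRd
[24] P1: store L2 := 52 | P0:I, P1:M(52), P2:I | bus: BusRdX
[25] P0: load  L2 | P0:S(52), P1:S(52), P2:I | bus: BusRd,Flush
[26] P0: load  L2 | P0:S(52), P1:S(52), P2:I | bus: none
[27] P1: load  L1 | P0:S(39), P1:S(39), P2:S(39) | bus: none

memory[L0] = 2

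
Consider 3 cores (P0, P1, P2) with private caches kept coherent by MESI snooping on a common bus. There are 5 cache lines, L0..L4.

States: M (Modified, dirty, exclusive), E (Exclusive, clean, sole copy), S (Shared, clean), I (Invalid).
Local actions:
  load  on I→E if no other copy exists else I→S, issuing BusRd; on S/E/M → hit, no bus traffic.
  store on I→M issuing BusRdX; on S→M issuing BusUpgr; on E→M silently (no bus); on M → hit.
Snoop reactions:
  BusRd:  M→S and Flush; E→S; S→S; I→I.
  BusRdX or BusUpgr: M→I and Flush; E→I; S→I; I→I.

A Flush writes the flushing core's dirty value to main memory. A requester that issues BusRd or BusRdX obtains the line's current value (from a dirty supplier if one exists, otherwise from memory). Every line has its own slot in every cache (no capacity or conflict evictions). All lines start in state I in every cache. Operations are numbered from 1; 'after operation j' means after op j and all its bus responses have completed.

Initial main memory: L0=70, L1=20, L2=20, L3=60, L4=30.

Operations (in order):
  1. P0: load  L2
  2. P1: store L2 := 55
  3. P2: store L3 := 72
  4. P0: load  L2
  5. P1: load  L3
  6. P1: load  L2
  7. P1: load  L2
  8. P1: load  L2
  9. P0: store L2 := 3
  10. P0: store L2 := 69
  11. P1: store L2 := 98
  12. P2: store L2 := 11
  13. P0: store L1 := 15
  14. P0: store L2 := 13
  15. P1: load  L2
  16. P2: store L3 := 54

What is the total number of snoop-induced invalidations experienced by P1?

invalidations = 3

step 1: P0: load  L2  ⟶  EII  (L2)  txn=BusRd  M[L2]=20
step 2: P1: store L2 := 55  ⟶  IMI  (L2)  txn=BusRdX  M[L2]=20
step 3: P2: store L3 := 72  ⟶  IIM  (L3)  txn=BusRdX  M[L3]=60
step 4: P0: load  L2  ⟶  SSI  (L2)  txn=BusRd+Flush  M[L2]=55
step 5: P1: load  L3  ⟶  ISS  (L3)  txn=BusRd+Flush  M[L3]=72
step 6: P1: load  L2  ⟶  SSI  (L2)  txn=∅  M[L2]=55
step 7: P1: load  L2  ⟶  SSI  (L2)  txn=∅  M[L2]=55
step 8: P1: load  L2  ⟶  SSI  (L2)  txn=∅  M[L2]=55
step 9: P0: store L2 := 3  ⟶  MII  (L2)  txn=BusUpgr  M[L2]=55
step 10: P0: store L2 := 69  ⟶  MII  (L2)  txn=∅  M[L2]=55
step 11: P1: store L2 := 98  ⟶  IMI  (L2)  txn=BusRdX+Flush  M[L2]=69
step 12: P2: store L2 := 11  ⟶  IIM  (L2)  txn=BusRdX+Flush  M[L2]=98
step 13: P0: store L1 := 15  ⟶  MII  (L1)  txn=BusRdX  M[L1]=20
step 14: P0: store L2 := 13  ⟶  MII  (L2)  txn=BusRdX+Flush  M[L2]=11
step 15: P1: load  L2  ⟶  SSI  (L2)  txn=BusRd+Flush  M[L2]=13
step 16: P2: store L3 := 54  ⟶  IIM  (L3)  txn=BusUpgr  M[L3]=72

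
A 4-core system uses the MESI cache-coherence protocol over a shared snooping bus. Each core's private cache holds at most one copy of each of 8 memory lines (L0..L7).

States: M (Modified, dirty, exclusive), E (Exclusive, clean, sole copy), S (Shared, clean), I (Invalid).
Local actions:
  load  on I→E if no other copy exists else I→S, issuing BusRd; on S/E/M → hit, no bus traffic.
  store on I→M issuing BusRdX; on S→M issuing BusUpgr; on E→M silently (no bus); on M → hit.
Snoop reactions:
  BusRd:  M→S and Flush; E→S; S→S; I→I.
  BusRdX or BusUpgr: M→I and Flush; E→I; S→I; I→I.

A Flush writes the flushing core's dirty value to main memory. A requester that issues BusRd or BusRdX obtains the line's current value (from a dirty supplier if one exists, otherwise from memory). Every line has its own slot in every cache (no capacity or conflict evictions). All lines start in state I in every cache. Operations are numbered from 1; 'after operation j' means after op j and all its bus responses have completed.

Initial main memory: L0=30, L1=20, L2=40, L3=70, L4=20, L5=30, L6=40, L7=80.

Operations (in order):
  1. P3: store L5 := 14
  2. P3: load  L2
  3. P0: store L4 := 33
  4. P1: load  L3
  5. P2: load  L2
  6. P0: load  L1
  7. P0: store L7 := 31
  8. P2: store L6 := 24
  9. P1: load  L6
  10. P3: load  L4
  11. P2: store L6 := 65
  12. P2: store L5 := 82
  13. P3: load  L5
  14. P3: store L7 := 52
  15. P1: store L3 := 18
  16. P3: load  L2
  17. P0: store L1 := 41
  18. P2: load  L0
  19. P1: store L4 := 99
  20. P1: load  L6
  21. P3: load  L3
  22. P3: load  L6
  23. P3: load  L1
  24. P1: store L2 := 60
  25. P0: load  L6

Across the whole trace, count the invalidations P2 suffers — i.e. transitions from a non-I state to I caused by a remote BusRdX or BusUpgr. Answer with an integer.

invalidations = 1

[1] P3: store L5 := 14 | P0:I, P1:I, P2:I, P3:M(14) | bus: BusRdX
[2] P3: load  L2 | P0:I, P1:I, P2:I, P3:E(40) | bus: BusRd
[3] P0: store L4 := 33 | P0:M(33), P1:I, P2:I, P3:I | bus: BusRdX
[4] P1: load  L3 | P0:I, P1:E(70), P2:I, P3:I | bus: BusRd
[5] P2: load  L2 | P0:I, P1:I, P2:S(40), P3:S(40) | bus: BusRd
[6] P0: load  L1 | P0:E(20), P1:I, P2:I, P3:I | bus: BusRd
[7] P0: store L7 := 31 | P0:M(31), P1:I, P2:I, P3:I | bus: BusRdX
[8] P2: store L6 := 24 | P0:I, P1:I, P2:M(24), P3:I | bus: BusRdX
[9] P1: load  L6 | P0:I, P1:S(24), P2:S(24), P3:I | bus: BusRd,Flush
[10] P3: load  L4 | P0:S(33), P1:I, P2:I, P3:S(33) | bus: BusRd,Flush
[11] P2: store L6 := 65 | P0:I, P1:I, P2:M(65), P3:I | bus: BusUpgr
[12] P2: store L5 := 82 | P0:I, P1:I, P2:M(82), P3:I | bus: BusRdX,Flush
[13] P3: load  L5 | P0:I, P1:I, P2:S(82), P3:S(82) | bus: BusRd,Flush
[14] P3: store L7 := 52 | P0:I, P1:I, P2:I, P3:M(52) | bus: BusRdX,Flush
[15] P1: store L3 := 18 | P0:I, P1:M(18), P2:I, P3:I | bus: none
[16] P3: load  L2 | P0:I, P1:I, P2:S(40), P3:S(40) | bus: none
[17] P0: store L1 := 41 | P0:M(41), P1:I, P2:I, P3:I | bus: none
[18] P2: load  L0 | P0:I, P1:I, P2:E(30), P3:I | bus: BusRd
[19] P1: store L4 := 99 | P0:I, P1:M(99), P2:I, P3:I | bus: BusRdX
[20] P1: load  L6 | P0:I, P1:S(65), P2:S(65), P3:I | bus: BusRd,Flush
[21] P3: load  L3 | P0:I, P1:S(18), P2:I, P3:S(18) | bus: BusRd,Flush
[22] P3: load  L6 | P0:I, P1:S(65), P2:S(65), P3:S(65) | bus: BusRd
[23] P3: load  L1 | P0:S(41), P1:I, P2:I, P3:S(41) | bus: BusRd,Flush
[24] P1: store L2 := 60 | P0:I, P1:M(60), P2:I, P3:I | bus: BusRdX
[25] P0: load  L6 | P0:S(65), P1:S(65), P2:S(65), P3:S(65) | bus: BusRd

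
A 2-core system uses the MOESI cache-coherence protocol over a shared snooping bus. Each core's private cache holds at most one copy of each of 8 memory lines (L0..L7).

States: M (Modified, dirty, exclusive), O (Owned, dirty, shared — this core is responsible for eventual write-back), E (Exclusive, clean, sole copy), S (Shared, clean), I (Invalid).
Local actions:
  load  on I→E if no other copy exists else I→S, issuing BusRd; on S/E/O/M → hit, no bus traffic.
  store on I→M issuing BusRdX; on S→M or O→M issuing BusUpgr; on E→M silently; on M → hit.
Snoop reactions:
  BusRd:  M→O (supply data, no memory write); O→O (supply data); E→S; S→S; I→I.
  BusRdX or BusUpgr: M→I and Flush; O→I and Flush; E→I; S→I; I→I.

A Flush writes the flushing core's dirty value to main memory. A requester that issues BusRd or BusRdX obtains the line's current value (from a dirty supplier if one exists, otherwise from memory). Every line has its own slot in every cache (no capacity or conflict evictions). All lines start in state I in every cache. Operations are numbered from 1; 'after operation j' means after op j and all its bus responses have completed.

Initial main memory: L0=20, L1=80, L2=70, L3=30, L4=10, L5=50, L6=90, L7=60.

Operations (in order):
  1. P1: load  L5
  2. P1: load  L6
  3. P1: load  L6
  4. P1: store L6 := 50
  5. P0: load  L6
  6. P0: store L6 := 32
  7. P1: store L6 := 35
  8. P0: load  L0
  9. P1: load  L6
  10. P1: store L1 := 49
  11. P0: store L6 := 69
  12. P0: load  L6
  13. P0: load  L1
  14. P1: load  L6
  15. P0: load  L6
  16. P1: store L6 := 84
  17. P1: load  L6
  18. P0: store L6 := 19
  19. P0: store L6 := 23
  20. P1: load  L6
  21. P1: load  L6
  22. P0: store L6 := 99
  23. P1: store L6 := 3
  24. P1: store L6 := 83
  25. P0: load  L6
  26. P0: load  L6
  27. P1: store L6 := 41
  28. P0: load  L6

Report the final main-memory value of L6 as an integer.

  op1 P1: load  L5 → I/E on L5; bus BusRd; mem=50
  op2 P1: load  L6 → I/E on L6; bus BusRd; mem=90
  op3 P1: load  L6 → I/E on L6; bus (none); mem=90
  op4 P1: store L6 := 50 → I/M on L6; bus (none); mem=90
  op5 P0: load  L6 → S/O on L6; bus BusRd; mem=90
  op6 P0: store L6 := 32 → M/I on L6; bus BusUpgr Flush; mem=50
  op7 P1: store L6 := 35 → I/M on L6; bus BusRdX Flush; mem=32
  op8 P0: load  L0 → E/I on L0; bus BusRd; mem=20
  op9 P1: load  L6 → I/M on L6; bus (none); mem=32
  op10 P1: store L1 := 49 → I/M on L1; bus BusRdX; mem=80
  op11 P0: store L6 := 69 → M/I on L6; bus BusRdX Flush; mem=35
  op12 P0: load  L6 → M/I on L6; bus (none); mem=35
  op13 P0: load  L1 → S/O on L1; bus BusRd; mem=80
  op14 P1: load  L6 → O/S on L6; bus BusRd; mem=35
  op15 P0: load  L6 → O/S on L6; bus (none); mem=35
  op16 P1: store L6 := 84 → I/M on L6; bus BusUpgr Flush; mem=69
  op17 P1: load  L6 → I/M on L6; bus (none); mem=69
  op18 P0: store L6 := 19 → M/I on L6; bus BusRdX Flush; mem=84
  op19 P0: store L6 := 23 → M/I on L6; bus (none); mem=84
  op20 P1: load  L6 → O/S on L6; bus BusRd; mem=84
  op21 P1: load  L6 → O/S on L6; bus (none); mem=84
  op22 P0: store L6 := 99 → M/I on L6; bus BusUpgr; mem=84
  op23 P1: store L6 := 3 → I/M on L6; bus BusRdX Flush; mem=99
  op24 P1: store L6 := 83 → I/M on L6; bus (none); mem=99
  op25 P0: load  L6 → S/O on L6; bus BusRd; mem=99
  op26 P0: load  L6 → S/O on L6; bus (none); mem=99
  op27 P1: store L6 := 41 → I/M on L6; bus BusUpgr; mem=99
  op28 P0: load  L6 → S/O on L6; bus BusRd; mem=99

memory[L6] = 99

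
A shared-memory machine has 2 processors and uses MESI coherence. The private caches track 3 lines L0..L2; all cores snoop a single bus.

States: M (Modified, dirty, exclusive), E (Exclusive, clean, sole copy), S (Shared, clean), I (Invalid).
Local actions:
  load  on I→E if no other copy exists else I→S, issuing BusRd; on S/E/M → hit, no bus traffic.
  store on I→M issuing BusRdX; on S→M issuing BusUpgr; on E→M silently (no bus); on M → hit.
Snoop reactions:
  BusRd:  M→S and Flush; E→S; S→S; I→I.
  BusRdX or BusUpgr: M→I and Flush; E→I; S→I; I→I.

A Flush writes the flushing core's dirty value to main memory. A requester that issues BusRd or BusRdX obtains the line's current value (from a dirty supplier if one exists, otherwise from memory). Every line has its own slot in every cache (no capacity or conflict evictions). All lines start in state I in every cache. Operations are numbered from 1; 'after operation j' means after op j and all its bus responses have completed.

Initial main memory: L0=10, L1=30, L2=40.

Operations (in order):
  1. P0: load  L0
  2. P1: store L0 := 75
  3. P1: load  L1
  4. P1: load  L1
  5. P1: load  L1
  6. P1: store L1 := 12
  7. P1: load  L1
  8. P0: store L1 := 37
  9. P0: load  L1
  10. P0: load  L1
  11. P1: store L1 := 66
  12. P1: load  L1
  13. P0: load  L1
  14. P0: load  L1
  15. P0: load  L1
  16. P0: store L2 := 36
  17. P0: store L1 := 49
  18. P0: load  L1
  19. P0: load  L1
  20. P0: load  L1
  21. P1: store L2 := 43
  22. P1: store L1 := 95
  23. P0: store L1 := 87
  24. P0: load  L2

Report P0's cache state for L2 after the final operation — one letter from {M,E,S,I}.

1. P0: load  L0  bus=[BusRd]  L0: P0=E P1=I  mem[L0]=10
2. P1: store L0 := 75  bus=[BusRdX]  L0: P0=I P1=M  mem[L0]=10
3. P1: load  L1  bus=[BusRd]  L1: P0=I P1=E  mem[L1]=30
4. P1: load  L1  bus=[-]  L1: P0=I P1=E  mem[L1]=30
5. P1: load  L1  bus=[-]  L1: P0=I P1=E  mem[L1]=30
6. P1: store L1 := 12  bus=[-]  L1: P0=I P1=M  mem[L1]=30
7. P1: load  L1  bus=[-]  L1: P0=I P1=M  mem[L1]=30
8. P0: store L1 := 37  bus=[BusRdX,Flush]  L1: P0=M P1=I  mem[L1]=12
9. P0: load  L1  bus=[-]  L1: P0=M P1=I  mem[L1]=12
10. P0: load  L1  bus=[-]  L1: P0=M P1=I  mem[L1]=12
11. P1: store L1 := 66  bus=[BusRdX,Flush]  L1: P0=I P1=M  mem[L1]=37
12. P1: load  L1  bus=[-]  L1: P0=I P1=M  mem[L1]=37
13. P0: load  L1  bus=[BusRd,Flush]  L1: P0=S P1=S  mem[L1]=66
14. P0: load  L1  bus=[-]  L1: P0=S P1=S  mem[L1]=66
15. P0: load  L1  bus=[-]  L1: P0=S P1=S  mem[L1]=66
16. P0: store L2 := 36  bus=[BusRdX]  L2: P0=M P1=I  mem[L2]=40
17. P0: store L1 := 49  bus=[BusUpgr]  L1: P0=M P1=I  mem[L1]=66
18. P0: load  L1  bus=[-]  L1: P0=M P1=I  mem[L1]=66
19. P0: load  L1  bus=[-]  L1: P0=M P1=I  mem[L1]=66
20. P0: load  L1  bus=[-]  L1: P0=M P1=I  mem[L1]=66
21. P1: store L2 := 43  bus=[BusRdX,Flush]  L2: P0=I P1=M  mem[L2]=36
22. P1: store L1 := 95  bus=[BusRdX,Flush]  L1: P0=I P1=M  mem[L1]=49
23. P0: store L1 := 87  bus=[BusRdX,Flush]  L1: P0=M P1=I  mem[L1]=95
24. P0: load  L2  bus=[BusRd,Flush]  L2: P0=S P1=S  mem[L2]=43

state = S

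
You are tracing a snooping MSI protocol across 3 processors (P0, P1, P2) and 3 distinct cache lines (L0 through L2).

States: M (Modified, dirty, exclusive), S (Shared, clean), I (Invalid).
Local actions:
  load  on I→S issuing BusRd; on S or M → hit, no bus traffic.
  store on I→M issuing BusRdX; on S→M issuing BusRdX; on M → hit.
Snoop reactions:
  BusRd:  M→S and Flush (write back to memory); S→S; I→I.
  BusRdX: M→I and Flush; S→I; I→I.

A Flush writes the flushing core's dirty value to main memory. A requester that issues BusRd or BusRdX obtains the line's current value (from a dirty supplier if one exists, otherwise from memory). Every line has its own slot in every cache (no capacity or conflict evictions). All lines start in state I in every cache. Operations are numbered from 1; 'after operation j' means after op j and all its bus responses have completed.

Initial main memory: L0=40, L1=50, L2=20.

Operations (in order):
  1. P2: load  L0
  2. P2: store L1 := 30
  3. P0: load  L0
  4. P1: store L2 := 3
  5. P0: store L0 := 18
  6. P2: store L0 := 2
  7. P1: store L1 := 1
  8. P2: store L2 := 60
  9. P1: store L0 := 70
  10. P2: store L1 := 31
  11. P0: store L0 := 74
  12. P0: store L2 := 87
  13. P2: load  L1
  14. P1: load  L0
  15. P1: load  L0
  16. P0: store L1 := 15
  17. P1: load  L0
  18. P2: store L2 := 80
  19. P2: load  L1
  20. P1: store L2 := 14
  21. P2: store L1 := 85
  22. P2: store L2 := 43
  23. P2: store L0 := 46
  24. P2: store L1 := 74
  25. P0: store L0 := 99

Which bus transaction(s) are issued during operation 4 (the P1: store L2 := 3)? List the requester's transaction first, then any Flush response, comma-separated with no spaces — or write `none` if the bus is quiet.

bus = BusRdX

step 1: P2: load  L0  ⟶  IIS  (L0)  txn=BusRd  M[L0]=40
step 2: P2: store L1 := 30  ⟶  IIM  (L1)  txn=BusRdX  M[L1]=50
step 3: P0: load  L0  ⟶  SIS  (L0)  txn=BusRd  M[L0]=40
step 4: P1: store L2 := 3  ⟶  IMI  (L2)  txn=BusRdX  M[L2]=20
step 5: P0: store L0 := 18  ⟶  MII  (L0)  txn=BusRdX  M[L0]=40
step 6: P2: store L0 := 2  ⟶  IIM  (L0)  txn=BusRdX+Flush  M[L0]=18
step 7: P1: store L1 := 1  ⟶  IMI  (L1)  txn=BusRdX+Flush  M[L1]=30
step 8: P2: store L2 := 60  ⟶  IIM  (L2)  txn=BusRdX+Flush  M[L2]=3
step 9: P1: store L0 := 70  ⟶  IMI  (L0)  txn=BusRdX+Flush  M[L0]=2
step 10: P2: store L1 := 31  ⟶  IIM  (L1)  txn=BusRdX+Flush  M[L1]=1
step 11: P0: store L0 := 74  ⟶  MII  (L0)  txn=BusRdX+Flush  M[L0]=70
step 12: P0: store L2 := 87  ⟶  MII  (L2)  txn=BusRdX+Flush  M[L2]=60
step 13: P2: load  L1  ⟶  IIM  (L1)  txn=∅  M[L1]=1
step 14: P1: load  L0  ⟶  SSI  (L0)  txn=BusRd+Flush  M[L0]=74
step 15: P1: load  L0  ⟶  SSI  (L0)  txn=∅  M[L0]=74
step 16: P0: store L1 := 15  ⟶  MII  (L1)  txn=BusRdX+Flush  M[L1]=31
step 17: P1: load  L0  ⟶  SSI  (L0)  txn=∅  M[L0]=74
step 18: P2: store L2 := 80  ⟶  IIM  (L2)  txn=BusRdX+Flush  M[L2]=87
step 19: P2: load  L1  ⟶  SIS  (L1)  txn=BusRd+Flush  M[L1]=15
step 20: P1: store L2 := 14  ⟶  IMI  (L2)  txn=BusRdX+Flush  M[L2]=80
step 21: P2: store L1 := 85  ⟶  IIM  (L1)  txn=BusRdX  M[L1]=15
step 22: P2: store L2 := 43  ⟶  IIM  (L2)  txn=BusRdX+Flush  M[L2]=14
step 23: P2: store L0 := 46  ⟶  IIM  (L0)  txn=BusRdX  M[L0]=74
step 24: P2: store L1 := 74  ⟶  IIM  (L1)  txn=∅  M[L1]=15
step 25: P0: store L0 := 99  ⟶  MII  (L0)  txn=BusRdX+Flush  M[L0]=46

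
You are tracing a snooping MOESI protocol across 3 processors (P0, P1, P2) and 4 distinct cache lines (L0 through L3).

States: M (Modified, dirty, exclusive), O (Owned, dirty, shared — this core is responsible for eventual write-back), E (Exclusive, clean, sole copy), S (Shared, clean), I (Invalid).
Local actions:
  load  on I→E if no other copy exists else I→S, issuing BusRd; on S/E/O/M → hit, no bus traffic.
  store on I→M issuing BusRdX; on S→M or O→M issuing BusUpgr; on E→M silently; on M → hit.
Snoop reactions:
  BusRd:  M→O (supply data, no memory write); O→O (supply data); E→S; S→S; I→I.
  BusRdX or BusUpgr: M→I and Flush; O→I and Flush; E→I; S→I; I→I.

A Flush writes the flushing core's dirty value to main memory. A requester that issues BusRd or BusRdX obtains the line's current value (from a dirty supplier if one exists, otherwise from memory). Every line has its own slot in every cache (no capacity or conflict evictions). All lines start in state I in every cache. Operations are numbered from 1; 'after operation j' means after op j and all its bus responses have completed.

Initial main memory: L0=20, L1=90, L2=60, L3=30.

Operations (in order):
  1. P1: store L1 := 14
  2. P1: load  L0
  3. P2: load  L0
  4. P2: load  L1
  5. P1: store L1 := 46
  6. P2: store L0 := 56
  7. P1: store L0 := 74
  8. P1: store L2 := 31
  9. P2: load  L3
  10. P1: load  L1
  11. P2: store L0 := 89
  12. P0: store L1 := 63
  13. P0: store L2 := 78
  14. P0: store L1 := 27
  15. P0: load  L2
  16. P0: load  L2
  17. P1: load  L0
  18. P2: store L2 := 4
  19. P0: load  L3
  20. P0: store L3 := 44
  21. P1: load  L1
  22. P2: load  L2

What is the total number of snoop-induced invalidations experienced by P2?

invalidations = 3

  op1 P1: store L1 := 14 → I/M/I on L1; bus BusRdX; mem=90
  op2 P1: load  L0 → I/E/I on L0; bus BusRd; mem=20
  op3 P2: load  L0 → I/S/S on L0; bus BusRd; mem=20
  op4 P2: load  L1 → I/O/S on L1; bus BusRd; mem=90
  op5 P1: store L1 := 46 → I/M/I on L1; bus BusUpgr; mem=90
  op6 P2: store L0 := 56 → I/I/M on L0; bus BusUpgr; mem=20
  op7 P1: store L0 := 74 → I/M/I on L0; bus BusRdX Flush; mem=56
  op8 P1: store L2 := 31 → I/M/I on L2; bus BusRdX; mem=60
  op9 P2: load  L3 → I/I/E on L3; bus BusRd; mem=30
  op10 P1: load  L1 → I/M/I on L1; bus (none); mem=90
  op11 P2: store L0 := 89 → I/I/M on L0; bus BusRdX Flush; mem=74
  op12 P0: store L1 := 63 → M/I/I on L1; bus BusRdX Flush; mem=46
  op13 P0: store L2 := 78 → M/I/I on L2; bus BusRdX Flush; mem=31
  op14 P0: store L1 := 27 → M/I/I on L1; bus (none); mem=46
  op15 P0: load  L2 → M/I/I on L2; bus (none); mem=31
  op16 P0: load  L2 → M/I/I on L2; bus (none); mem=31
  op17 P1: load  L0 → I/S/O on L0; bus BusRd; mem=74
  op18 P2: store L2 := 4 → I/I/M on L2; bus BusRdX Flush; mem=78
  op19 P0: load  L3 → S/I/S on L3; bus BusRd; mem=30
  op20 P0: store L3 := 44 → M/I/I on L3; bus BusUpgr; mem=30
  op21 P1: load  L1 → O/S/I on L1; bus BusRd; mem=46
  op22 P2: load  L2 → I/I/M on L2; bus (none); mem=78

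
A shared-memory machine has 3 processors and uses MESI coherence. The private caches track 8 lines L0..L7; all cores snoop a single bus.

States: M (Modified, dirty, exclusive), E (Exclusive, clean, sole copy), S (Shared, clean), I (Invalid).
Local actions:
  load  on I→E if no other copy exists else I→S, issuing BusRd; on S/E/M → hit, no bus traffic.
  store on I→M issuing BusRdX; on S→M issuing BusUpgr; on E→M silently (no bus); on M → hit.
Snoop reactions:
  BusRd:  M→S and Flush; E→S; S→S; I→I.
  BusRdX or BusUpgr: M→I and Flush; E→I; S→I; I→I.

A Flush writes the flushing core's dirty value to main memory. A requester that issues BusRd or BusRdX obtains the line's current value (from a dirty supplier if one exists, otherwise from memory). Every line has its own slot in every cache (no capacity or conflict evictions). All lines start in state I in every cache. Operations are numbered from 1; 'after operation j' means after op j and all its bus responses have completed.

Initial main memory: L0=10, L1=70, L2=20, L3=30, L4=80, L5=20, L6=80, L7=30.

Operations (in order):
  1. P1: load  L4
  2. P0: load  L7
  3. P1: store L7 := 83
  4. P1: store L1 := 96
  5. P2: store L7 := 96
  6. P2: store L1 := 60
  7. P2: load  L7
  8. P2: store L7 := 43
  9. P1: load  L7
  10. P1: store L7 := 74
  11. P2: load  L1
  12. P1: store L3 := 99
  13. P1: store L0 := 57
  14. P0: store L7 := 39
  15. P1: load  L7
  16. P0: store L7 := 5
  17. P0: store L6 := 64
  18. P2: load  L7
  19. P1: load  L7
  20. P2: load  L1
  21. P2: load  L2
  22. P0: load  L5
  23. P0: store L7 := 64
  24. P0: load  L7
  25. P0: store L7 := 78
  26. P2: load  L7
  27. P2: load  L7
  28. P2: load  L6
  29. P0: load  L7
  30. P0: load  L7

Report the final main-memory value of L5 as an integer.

memory[L5] = 20

1. P1: load  L4  bus=[BusRd]  L4: P0=I P1=E P2=I  mem[L4]=80
2. P0: load  L7  bus=[BusRd]  L7: P0=E P1=I P2=I  mem[L7]=30
3. P1: store L7 := 83  bus=[BusRdX]  L7: P0=I P1=M P2=I  mem[L7]=30
4. P1: store L1 := 96  bus=[BusRdX]  L1: P0=I P1=M P2=I  mem[L1]=70
5. P2: store L7 := 96  bus=[BusRdX,Flush]  L7: P0=I P1=I P2=M  mem[L7]=83
6. P2: store L1 := 60  bus=[BusRdX,Flush]  L1: P0=I P1=I P2=M  mem[L1]=96
7. P2: load  L7  bus=[-]  L7: P0=I P1=I P2=M  mem[L7]=83
8. P2: store L7 := 43  bus=[-]  L7: P0=I P1=I P2=M  mem[L7]=83
9. P1: load  L7  bus=[BusRd,Flush]  L7: P0=I P1=S P2=S  mem[L7]=43
10. P1: store L7 := 74  bus=[BusUpgr]  L7: P0=I P1=M P2=I  mem[L7]=43
11. P2: load  L1  bus=[-]  L1: P0=I P1=I P2=M  mem[L1]=96
12. P1: store L3 := 99  bus=[BusRdX]  L3: P0=I P1=M P2=I  mem[L3]=30
13. P1: store L0 := 57  bus=[BusRdX]  L0: P0=I P1=M P2=I  mem[L0]=10
14. P0: store L7 := 39  bus=[BusRdX,Flush]  L7: P0=M P1=I P2=I  mem[L7]=74
15. P1: load  L7  bus=[BusRd,Flush]  L7: P0=S P1=S P2=I  mem[L7]=39
16. P0: store L7 := 5  bus=[BusUpgr]  L7: P0=M P1=I P2=I  mem[L7]=39
17. P0: store L6 := 64  bus=[BusRdX]  L6: P0=M P1=I P2=I  mem[L6]=80
18. P2: load  L7  bus=[BusRd,Flush]  L7: P0=S P1=I P2=S  mem[L7]=5
19. P1: load  L7  bus=[BusRd]  L7: P0=S P1=S P2=S  mem[L7]=5
20. P2: load  L1  bus=[-]  L1: P0=I P1=I P2=M  mem[L1]=96
21. P2: load  L2  bus=[BusRd]  L2: P0=I P1=I P2=E  mem[L2]=20
22. P0: load  L5  bus=[BusRd]  L5: P0=E P1=I P2=I  mem[L5]=20
23. P0: store L7 := 64  bus=[BusUpgr]  L7: P0=M P1=I P2=I  mem[L7]=5
24. P0: load  L7  bus=[-]  L7: P0=M P1=I P2=I  mem[L7]=5
25. P0: store L7 := 78  bus=[-]  L7: P0=M P1=I P2=I  mem[L7]=5
26. P2: load  L7  bus=[BusRd,Flush]  L7: P0=S P1=I P2=S  mem[L7]=78
27. P2: load  L7  bus=[-]  L7: P0=S P1=I P2=S  mem[L7]=78
28. P2: load  L6  bus=[BusRd,Flush]  L6: P0=S P1=I P2=S  mem[L6]=64
29. P0: load  L7  bus=[-]  L7: P0=S P1=I P2=S  mem[L7]=78
30. P0: load  L7  bus=[-]  L7: P0=S P1=I P2=S  mem[L7]=78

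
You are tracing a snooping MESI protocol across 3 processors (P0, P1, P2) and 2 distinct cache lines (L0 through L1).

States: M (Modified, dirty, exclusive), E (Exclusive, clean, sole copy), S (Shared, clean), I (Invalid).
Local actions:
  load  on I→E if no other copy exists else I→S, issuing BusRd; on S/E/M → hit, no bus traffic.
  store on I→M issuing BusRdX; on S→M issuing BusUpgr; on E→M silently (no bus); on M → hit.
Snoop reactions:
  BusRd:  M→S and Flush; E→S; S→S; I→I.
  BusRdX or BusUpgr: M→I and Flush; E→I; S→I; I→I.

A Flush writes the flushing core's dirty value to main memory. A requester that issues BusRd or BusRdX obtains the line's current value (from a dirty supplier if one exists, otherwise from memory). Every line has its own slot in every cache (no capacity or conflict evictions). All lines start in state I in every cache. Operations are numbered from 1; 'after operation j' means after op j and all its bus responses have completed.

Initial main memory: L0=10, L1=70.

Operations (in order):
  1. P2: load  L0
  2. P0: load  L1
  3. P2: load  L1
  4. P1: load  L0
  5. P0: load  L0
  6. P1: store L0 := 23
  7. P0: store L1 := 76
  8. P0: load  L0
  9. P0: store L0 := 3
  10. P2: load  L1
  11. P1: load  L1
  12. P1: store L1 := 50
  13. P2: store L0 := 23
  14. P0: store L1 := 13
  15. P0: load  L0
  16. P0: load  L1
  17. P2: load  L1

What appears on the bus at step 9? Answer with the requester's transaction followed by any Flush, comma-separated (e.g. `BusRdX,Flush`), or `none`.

  op1 P2: load  L0 → I/I/E on L0; bus BusRd; mem=10
  op2 P0: load  L1 → E/I/I on L1; bus BusRd; mem=70
  op3 P2: load  L1 → S/I/S on L1; bus BusRd; mem=70
  op4 P1: load  L0 → I/S/S on L0; bus BusRd; mem=10
  op5 P0: load  L0 → S/S/S on L0; bus BusRd; mem=10
  op6 P1: store L0 := 23 → I/M/I on L0; bus BusUpgr; mem=10
  op7 P0: store L1 := 76 → M/I/I on L1; bus BusUpgr; mem=70
  op8 P0: load  L0 → S/S/I on L0; bus BusRd Flush; mem=23
  op9 P0: store L0 := 3 → M/I/I on L0; bus BusUpgr; mem=23
  op10 P2: load  L1 → S/I/S on L1; bus BusRd Flush; mem=76
  op11 P1: load  L1 → S/S/S on L1; bus BusRd; mem=76
  op12 P1: store L1 := 50 → I/M/I on L1; bus BusUpgr; mem=76
  op13 P2: store L0 := 23 → I/I/M on L0; bus BusRdX Flush; mem=3
  op14 P0: store L1 := 13 → M/I/I on L1; bus BusRdX Flush; mem=50
  op15 P0: load  L0 → S/I/S on L0; bus BusRd Flush; mem=23
  op16 P0: load  L1 → M/I/I on L1; bus (none); mem=50
  op17 P2: load  L1 → S/I/S on L1; bus BusRd Flush; mem=13

bus = BusUpgr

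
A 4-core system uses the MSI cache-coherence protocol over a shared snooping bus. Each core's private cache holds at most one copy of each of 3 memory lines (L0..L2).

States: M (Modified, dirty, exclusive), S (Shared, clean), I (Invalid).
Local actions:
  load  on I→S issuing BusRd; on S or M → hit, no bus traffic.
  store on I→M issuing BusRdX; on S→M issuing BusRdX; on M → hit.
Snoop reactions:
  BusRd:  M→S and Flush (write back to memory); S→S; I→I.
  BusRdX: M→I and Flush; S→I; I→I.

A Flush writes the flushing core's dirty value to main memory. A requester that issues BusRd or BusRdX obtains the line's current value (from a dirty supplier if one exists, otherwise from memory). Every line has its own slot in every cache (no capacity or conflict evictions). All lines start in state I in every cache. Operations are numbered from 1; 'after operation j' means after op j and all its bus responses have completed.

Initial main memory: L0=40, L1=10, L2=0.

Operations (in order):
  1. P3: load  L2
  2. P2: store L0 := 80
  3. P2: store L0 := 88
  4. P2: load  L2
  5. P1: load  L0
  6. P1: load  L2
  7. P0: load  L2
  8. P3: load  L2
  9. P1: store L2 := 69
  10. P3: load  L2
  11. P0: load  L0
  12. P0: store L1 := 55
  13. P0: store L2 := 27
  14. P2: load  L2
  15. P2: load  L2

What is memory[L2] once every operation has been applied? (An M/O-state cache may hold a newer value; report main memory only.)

  op1 P3: load  L2 → I/I/I/S on L2; bus BusRd; mem=0
  op2 P2: store L0 := 80 → I/I/M/I on L0; bus BusRdX; mem=40
  op3 P2: store L0 := 88 → I/I/M/I on L0; bus (none); mem=40
  op4 P2: load  L2 → I/I/S/S on L2; bus BusRd; mem=0
  op5 P1: load  L0 → I/S/S/I on L0; bus BusRd Flush; mem=88
  op6 P1: load  L2 → I/S/S/S on L2; bus BusRd; mem=0
  op7 P0: load  L2 → S/S/S/S on L2; bus BusRd; mem=0
  op8 P3: load  L2 → S/S/S/S on L2; bus (none); mem=0
  op9 P1: store L2 := 69 → I/M/I/I on L2; bus BusRdX; mem=0
  op10 P3: load  L2 → I/S/I/S on L2; bus BusRd Flush; mem=69
  op11 P0: load  L0 → S/S/S/I on L0; bus BusRd; mem=88
  op12 P0: store L1 := 55 → M/I/I/I on L1; bus BusRdX; mem=10
  op13 P0: store L2 := 27 → M/I/I/I on L2; bus BusRdX; mem=69
  op14 P2: load  L2 → S/I/S/I on L2; bus BusRd Flush; mem=27
  op15 P2: load  L2 → S/I/S/I on L2; bus (none); mem=27

memory[L2] = 27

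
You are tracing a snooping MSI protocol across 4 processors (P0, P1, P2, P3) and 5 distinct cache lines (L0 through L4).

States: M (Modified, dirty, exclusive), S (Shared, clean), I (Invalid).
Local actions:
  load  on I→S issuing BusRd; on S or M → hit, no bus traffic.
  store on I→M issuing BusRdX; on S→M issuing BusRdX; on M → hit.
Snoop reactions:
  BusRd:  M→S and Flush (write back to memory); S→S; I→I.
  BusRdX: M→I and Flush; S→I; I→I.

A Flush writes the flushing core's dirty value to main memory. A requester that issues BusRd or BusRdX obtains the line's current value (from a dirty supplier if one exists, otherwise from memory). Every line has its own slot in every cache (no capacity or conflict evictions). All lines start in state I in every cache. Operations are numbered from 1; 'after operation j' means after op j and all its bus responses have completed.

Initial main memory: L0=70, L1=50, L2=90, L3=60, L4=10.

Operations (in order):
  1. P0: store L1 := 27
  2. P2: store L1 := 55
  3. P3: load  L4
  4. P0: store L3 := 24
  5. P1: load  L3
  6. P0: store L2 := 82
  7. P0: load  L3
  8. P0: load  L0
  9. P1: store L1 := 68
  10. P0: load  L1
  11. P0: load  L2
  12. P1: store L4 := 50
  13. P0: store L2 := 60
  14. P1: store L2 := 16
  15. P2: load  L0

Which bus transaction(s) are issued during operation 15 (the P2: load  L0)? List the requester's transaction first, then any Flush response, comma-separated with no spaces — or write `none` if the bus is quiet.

bus = BusRd

[1] P0: store L1 := 27 | P0:M(27), P1:I, P2:I, P3:I | bus: BusRdX
[2] P2: store L1 := 55 | P0:I, P1:I, P2:M(55), P3:I | bus: BusRdX,Flush
[3] P3: load  L4 | P0:I, P1:I, P2:I, P3:S(10) | bus: BusRd
[4] P0: store L3 := 24 | P0:M(24), P1:I, P2:I, P3:I | bus: BusRdX
[5] P1: load  L3 | P0:S(24), P1:S(24), P2:I, P3:I | bus: BusRd,Flush
[6] P0: store L2 := 82 | P0:M(82), P1:I, P2:I, P3:I | bus: BusRdX
[7] P0: load  L3 | P0:S(24), P1:S(24), P2:I, P3:I | bus: none
[8] P0: load  L0 | P0:S(70), P1:I, P2:I, P3:I | bus: BusRd
[9] P1: store L1 := 68 | P0:I, P1:M(68), P2:I, P3:I | bus: BusRdX,Flush
[10] P0: load  L1 | P0:S(68), P1:S(68), P2:I, P3:I | bus: BusRd,Flush
[11] P0: load  L2 | P0:M(82), P1:I, P2:I, P3:I | bus: none
[12] P1: store L4 := 50 | P0:I, P1:M(50), P2:I, P3:I | bus: BusRdX
[13] P0: store L2 := 60 | P0:M(60), P1:I, P2:I, P3:I | bus: none
[14] P1: store L2 := 16 | P0:I, P1:M(16), P2:I, P3:I | bus: BusRdX,Flush
[15] P2: load  L0 | P0:S(70), P1:I, P2:S(70), P3:I | bus: BusRd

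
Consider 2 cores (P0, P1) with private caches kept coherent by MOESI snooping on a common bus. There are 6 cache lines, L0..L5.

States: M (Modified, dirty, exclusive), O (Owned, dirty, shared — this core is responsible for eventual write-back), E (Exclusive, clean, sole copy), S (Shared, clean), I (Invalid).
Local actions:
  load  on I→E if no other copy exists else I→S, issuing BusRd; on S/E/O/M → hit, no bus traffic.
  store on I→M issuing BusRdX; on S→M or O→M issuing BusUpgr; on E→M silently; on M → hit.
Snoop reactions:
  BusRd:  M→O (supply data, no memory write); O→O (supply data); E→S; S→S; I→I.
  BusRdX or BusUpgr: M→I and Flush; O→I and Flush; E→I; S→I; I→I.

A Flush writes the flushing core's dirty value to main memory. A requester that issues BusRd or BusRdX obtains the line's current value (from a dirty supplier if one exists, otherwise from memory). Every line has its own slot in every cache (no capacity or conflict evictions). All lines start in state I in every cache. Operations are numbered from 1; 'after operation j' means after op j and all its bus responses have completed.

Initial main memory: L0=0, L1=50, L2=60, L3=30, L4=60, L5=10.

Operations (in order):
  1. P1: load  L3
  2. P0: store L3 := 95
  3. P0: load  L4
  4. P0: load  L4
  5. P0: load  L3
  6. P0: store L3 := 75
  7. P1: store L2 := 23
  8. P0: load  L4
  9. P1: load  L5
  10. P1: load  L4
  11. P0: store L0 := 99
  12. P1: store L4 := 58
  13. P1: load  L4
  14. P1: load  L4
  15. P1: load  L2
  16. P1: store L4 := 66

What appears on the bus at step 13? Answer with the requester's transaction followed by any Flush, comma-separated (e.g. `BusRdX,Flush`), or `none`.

bus = none

[1] P1: load  L3 | P0:I, P1:E(30) | bus: BusRd
[2] P0: store L3 := 95 | P0:M(95), P1:I | bus: BusRdX
[3] P0: load  L4 | P0:E(60), P1:I | bus: BusRd
[4] P0: load  L4 | P0:E(60), P1:I | bus: none
[5] P0: load  L3 | P0:M(95), P1:I | bus: none
[6] P0: store L3 := 75 | P0:M(75), P1:I | bus: none
[7] P1: store L2 := 23 | P0:I, P1:M(23) | bus: BusRdX
[8] P0: load  L4 | P0:E(60), P1:I | bus: none
[9] P1: load  L5 | P0:I, P1:E(10) | bus: BusRd
[10] P1: load  L4 | P0:S(60), P1:S(60) | bus: BusRd
[11] P0: store L0 := 99 | P0:M(99), P1:I | bus: BusRdX
[12] P1: store L4 := 58 | P0:I, P1:M(58) | bus: BusUpgr
[13] P1: load  L4 | P0:I, P1:M(58) | bus: none
[14] P1: load  L4 | P0:I, P1:M(58) | bus: none
[15] P1: load  L2 | P0:I, P1:M(23) | bus: none
[16] P1: store L4 := 66 | P0:I, P1:M(66) | bus: none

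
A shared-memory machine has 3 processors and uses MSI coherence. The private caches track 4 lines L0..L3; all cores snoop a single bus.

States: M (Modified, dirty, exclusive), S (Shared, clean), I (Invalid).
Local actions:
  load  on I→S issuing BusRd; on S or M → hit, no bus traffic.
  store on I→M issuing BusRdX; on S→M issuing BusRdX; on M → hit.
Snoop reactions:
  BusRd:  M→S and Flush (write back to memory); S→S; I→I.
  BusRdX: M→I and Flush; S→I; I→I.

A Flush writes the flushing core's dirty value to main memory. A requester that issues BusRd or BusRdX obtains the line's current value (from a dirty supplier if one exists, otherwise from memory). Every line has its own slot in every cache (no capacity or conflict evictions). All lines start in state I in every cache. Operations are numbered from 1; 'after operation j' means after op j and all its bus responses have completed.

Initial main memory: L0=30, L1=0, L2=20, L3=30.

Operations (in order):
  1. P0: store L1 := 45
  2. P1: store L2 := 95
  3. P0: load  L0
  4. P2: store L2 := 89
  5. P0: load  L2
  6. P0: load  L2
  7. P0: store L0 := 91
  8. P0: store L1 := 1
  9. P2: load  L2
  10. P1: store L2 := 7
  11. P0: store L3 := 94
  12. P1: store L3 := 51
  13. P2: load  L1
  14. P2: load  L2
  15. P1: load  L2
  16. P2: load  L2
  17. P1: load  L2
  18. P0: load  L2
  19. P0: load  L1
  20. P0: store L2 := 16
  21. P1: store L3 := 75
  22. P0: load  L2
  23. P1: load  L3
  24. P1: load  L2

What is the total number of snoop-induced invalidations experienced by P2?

invalidations = 2

  op1 P0: store L1 := 45 → M/I/I on L1; bus BusRdX; mem=0
  op2 P1: store L2 := 95 → I/M/I on L2; bus BusRdX; mem=20
  op3 P0: load  L0 → S/I/I on L0; bus BusRd; mem=30
  op4 P2: store L2 := 89 → I/I/M on L2; bus BusRdX Flush; mem=95
  op5 P0: load  L2 → S/I/S on L2; bus BusRd Flush; mem=89
  op6 P0: load  L2 → S/I/S on L2; bus (none); mem=89
  op7 P0: store L0 := 91 → M/I/I on L0; bus BusRdX; mem=30
  op8 P0: store L1 := 1 → M/I/I on L1; bus (none); mem=0
  op9 P2: load  L2 → S/I/S on L2; bus (none); mem=89
  op10 P1: store L2 := 7 → I/M/I on L2; bus BusRdX; mem=89
  op11 P0: store L3 := 94 → M/I/I on L3; bus BusRdX; mem=30
  op12 P1: store L3 := 51 → I/M/I on L3; bus BusRdX Flush; mem=94
  op13 P2: load  L1 → S/I/S on L1; bus BusRd Flush; mem=1
  op14 P2: load  L2 → I/S/S on L2; bus BusRd Flush; mem=7
  op15 P1: load  L2 → I/S/S on L2; bus (none); mem=7
  op16 P2: load  L2 → I/S/S on L2; bus (none); mem=7
  op17 P1: load  L2 → I/S/S on L2; bus (none); mem=7
  op18 P0: load  L2 → S/S/S on L2; bus BusRd; mem=7
  op19 P0: load  L1 → S/I/S on L1; bus (none); mem=1
  op20 P0: store L2 := 16 → M/I/I on L2; bus BusRdX; mem=7
  op21 P1: store L3 := 75 → I/M/I on L3; bus (none); mem=94
  op22 P0: load  L2 → M/I/I on L2; bus (none); mem=7
  op23 P1: load  L3 → I/M/I on L3; bus (none); mem=94
  op24 P1: load  L2 → S/S/I on L2; bus BusRd Flush; mem=16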